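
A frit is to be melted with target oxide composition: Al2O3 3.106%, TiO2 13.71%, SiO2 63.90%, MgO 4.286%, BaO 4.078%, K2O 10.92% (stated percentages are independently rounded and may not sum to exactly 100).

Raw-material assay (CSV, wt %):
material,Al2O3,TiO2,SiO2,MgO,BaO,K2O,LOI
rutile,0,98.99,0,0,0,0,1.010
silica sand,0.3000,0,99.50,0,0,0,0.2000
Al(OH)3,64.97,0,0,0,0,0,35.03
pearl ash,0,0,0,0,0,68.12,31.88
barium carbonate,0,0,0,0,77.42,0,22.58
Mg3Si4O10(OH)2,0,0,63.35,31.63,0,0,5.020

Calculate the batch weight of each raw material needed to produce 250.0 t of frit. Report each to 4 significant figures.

Intermediates are displayed rounded off to 4 significant digits within the worked lines — the whole derivation keeps full float precision in every operation — a single rounding yields every reported result — all derived quantities, which include glass mass, the yield, the six compositions, the totals, ignition loss, are re-derived at full precision, as written in the problem or answer text, using the weight values at 250.0 t of glass.
Target masses of each oxide per 250.0 t frit:
  Al2O3: 3.106% × 250.0 = 7.765 t
  TiO2: 13.71% × 250.0 = 34.28 t
  SiO2: 63.90% × 250.0 = 159.8 t
  MgO: 4.286% × 250.0 = 10.72 t
  BaO: 4.078% × 250.0 = 10.20 t
  K2O: 10.92% × 250.0 = 27.30 t
Verifying the oxide balance applying the batch weights above, against the basis in use (sum by sum, the targets are met once rounding is allowed for):
  Al2O3: 139.0·0.003000 + 11.31·0.6497 = 7.765 t (target 7.765 t)
  TiO2: 34.62·0.9899 = 34.27 t (target 34.28 t)
  SiO2: 139.0·0.9950 + 33.88·0.6335 = 159.8 t (target 159.8 t)
  MgO: 33.88·0.3163 = 10.72 t (target 10.72 t)
  BaO: 13.17·0.7742 = 10.20 t (target 10.20 t)
  K2O: 40.08·0.6812 = 27.30 t (target 27.30 t)
Glass-mass bookkeeping: the batch minus its LOI: 250.0 t (per-oxide target masses sum to 250.0 t; stated basis 250.0 t — any gap is answer rounding).
Whole-batch sum: Σ batch = 272.1 t; LOI loss = Σ batch·LOI = 22.04 t; yield, glass over the total, = 91.90%.

Batch per 250.0 t frit:
  rutile: 34.62 t
  silica sand: 139.0 t
  Al(OH)3: 11.31 t
  pearl ash: 40.08 t
  barium carbonate: 13.17 t
  Mg3Si4O10(OH)2: 33.88 t
Total batch = 272.1 t; LOI loss = 22.04 t; yield = 91.90%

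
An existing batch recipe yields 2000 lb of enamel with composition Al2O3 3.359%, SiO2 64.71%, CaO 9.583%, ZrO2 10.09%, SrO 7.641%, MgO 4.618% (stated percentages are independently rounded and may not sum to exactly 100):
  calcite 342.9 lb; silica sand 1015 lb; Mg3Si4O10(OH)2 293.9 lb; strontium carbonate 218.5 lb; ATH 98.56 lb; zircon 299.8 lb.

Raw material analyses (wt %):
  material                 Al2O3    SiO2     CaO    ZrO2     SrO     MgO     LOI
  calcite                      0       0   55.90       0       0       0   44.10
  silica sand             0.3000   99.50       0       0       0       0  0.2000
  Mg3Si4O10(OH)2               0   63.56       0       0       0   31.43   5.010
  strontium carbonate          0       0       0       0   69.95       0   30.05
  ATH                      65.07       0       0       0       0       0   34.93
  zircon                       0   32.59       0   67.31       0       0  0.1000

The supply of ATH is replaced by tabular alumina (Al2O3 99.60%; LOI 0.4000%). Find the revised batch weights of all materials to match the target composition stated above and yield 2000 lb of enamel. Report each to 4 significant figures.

Revised batch per 2000 lb enamel:
  calcite: 342.9 lb
  silica sand: 1015 lb
  Mg3Si4O10(OH)2: 293.9 lb
  strontium carbonate: 218.5 lb
  tabular alumina: 64.39 lb
  zircon: 299.8 lb
Total batch = 2234 lb; LOI loss = 234.2 lb

Working values are displayed, rounded to 4 significant digits, alongside each step; each numeric step keeps full precision through every step — each reported number is rounded a single time — the derived quantities (LOI, glass mass, six oxide percentages, yield, the totals) are carried starting from the weights at 2000 lb of glass at full precision, exactly as printed in the problem or answer text.
Target masses of each oxide per 2000 lb enamel:
  Al2O3: 3.359% × 2000 = 67.18 lb
  SiO2: 64.71% × 2000 = 1294 lb
  CaO: 9.583% × 2000 = 191.7 lb
  ZrO2: 10.09% × 2000 = 201.8 lb
  SrO: 7.641% × 2000 = 152.8 lb
  MgO: 4.618% × 2000 = 92.36 lb
Sums-versus-targets review per the reported batch figures, at the basis given (target by target, the sums agree given rounding of the digits):
  Al2O3: 1015·0.003000 + 64.39·0.9960 = 67.18 lb (target 67.18 lb)
  SiO2: 1015·0.9950 + 293.9·0.6356 + 299.8·0.3259 = 1294 lb (target 1294 lb)
  CaO: 342.9·0.5590 = 191.7 lb (target 191.7 lb)
  ZrO2: 299.8·0.6731 = 201.8 lb (target 201.8 lb)
  SrO: 218.5·0.6995 = 152.8 lb (target 152.8 lb)
  MgO: 293.9·0.3143 = 92.37 lb (target 92.36 lb)
The glass-mass cross-check: batch Σ − ignition loss = 2000 lb (targets for the oxides total 2000 lb; against the stated basis, 2000 lb — gaps are rounding artifacts).
Whole-batch sum: Σ batch = 2234 lb; LOI loss = Σ batch·LOI = 234.2 lb; yield: glass divided by total = 89.52%.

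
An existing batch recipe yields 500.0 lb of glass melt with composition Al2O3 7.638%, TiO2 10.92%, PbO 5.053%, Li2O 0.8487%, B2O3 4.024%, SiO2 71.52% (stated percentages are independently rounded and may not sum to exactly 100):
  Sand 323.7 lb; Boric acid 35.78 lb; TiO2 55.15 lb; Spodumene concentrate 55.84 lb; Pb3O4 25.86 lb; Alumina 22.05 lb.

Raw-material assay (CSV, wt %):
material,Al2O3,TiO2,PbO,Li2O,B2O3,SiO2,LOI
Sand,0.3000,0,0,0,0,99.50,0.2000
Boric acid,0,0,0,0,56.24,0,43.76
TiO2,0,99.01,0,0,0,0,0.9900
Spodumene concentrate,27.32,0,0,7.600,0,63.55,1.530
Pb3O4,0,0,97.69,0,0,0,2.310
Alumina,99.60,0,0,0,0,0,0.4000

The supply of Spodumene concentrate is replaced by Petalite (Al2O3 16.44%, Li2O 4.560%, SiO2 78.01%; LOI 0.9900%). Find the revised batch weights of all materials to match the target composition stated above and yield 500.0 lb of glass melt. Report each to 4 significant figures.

Mid-chain values are rounded to 4 significant digits wherever printed; every computation carries full float precision from first step to last — a single rounding finalizes each reported number — all derived quantities, which include the six compositions, ignition loss, the totals, yield, net glass mass, are rebuilt at full float precision, as quoted within problem or answer, starting from the weights for 500.0 lb of glass.
The oxide mass targets at 500.0 lb glass melt:
  Al2O3: 7.638% × 500.0 = 38.19 lb
  TiO2: 10.92% × 500.0 = 54.60 lb
  PbO: 5.053% × 500.0 = 25.26 lb
  Li2O: 0.8487% × 500.0 = 4.244 lb
  B2O3: 4.024% × 500.0 = 20.12 lb
  SiO2: 71.52% × 500.0 = 357.6 lb
Checking each oxide sum from the weights as reported, on the stated basis (oxide sums agree with the targets net of answer rounding effects):
  Al2O3: 286.4·0.003000 + 93.06·0.1644 + 22.12·0.9960 = 38.19 lb (target 38.19 lb)
  TiO2: 55.15·0.9901 = 54.60 lb (target 54.60 lb)
  PbO: 25.86·0.9769 = 25.26 lb (target 25.26 lb)
  Li2O: 93.06·0.04560 = 4.244 lb (target 4.244 lb)
  B2O3: 35.78·0.5624 = 20.12 lb (target 20.12 lb)
  SiO2: 286.4·0.9950 + 93.06·0.7801 = 357.6 lb (target 357.6 lb)
Glass mass check: batch total minus LOI = 500.0 lb (targets for the oxides total 500.0 lb; with the basis standing at 500.0 lb — deltas are rounding alone).
Batch grand total — Σ batch = 518.4 lb; LOI loss = Σ batch·LOI = 18.38 lb; the yield ratio, glass ÷ batch: 96.45%.

Revised batch per 500.0 lb glass melt:
  Sand: 286.4 lb
  Boric acid: 35.78 lb
  TiO2: 55.15 lb
  Petalite: 93.06 lb
  Pb3O4: 25.86 lb
  Alumina: 22.12 lb
Total batch = 518.4 lb; LOI loss = 18.38 lb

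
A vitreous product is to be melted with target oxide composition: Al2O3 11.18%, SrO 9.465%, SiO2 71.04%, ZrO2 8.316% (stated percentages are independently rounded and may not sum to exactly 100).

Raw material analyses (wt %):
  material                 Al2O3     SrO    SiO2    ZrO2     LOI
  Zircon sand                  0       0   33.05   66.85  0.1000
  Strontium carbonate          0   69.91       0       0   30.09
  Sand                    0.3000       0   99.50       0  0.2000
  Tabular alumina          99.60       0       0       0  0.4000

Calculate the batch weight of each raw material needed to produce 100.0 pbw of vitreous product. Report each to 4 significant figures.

Batch per 100.0 pbw vitreous product:
  Zircon sand: 12.44 pbw
  Strontium carbonate: 13.54 pbw
  Sand: 67.26 pbw
  Tabular alumina: 11.02 pbw
Total batch = 104.3 pbw; LOI loss = 4.265 pbw; yield = 95.91%

In-progress results are displayed rounded to 4 significant digits within the worked lines — all internal work holds full float precision from first step to last — each reported value sees exactly one rounding. Derived quantities are computed at full precision (four oxide percentages, the yield, totals, LOI, net glass mass) using the weight values at 100.0 pbw of glass exactly as shown in the problem or answer text.
Oxide-by-oxide targets in 100.0 pbw vitreous product:
  Al2O3: 11.18% × 100.0 = 11.18 pbw
  SrO: 9.465% × 100.0 = 9.465 pbw
  SiO2: 71.04% × 100.0 = 71.04 pbw
  ZrO2: 8.316% × 100.0 = 8.316 pbw
Checking each oxide sum applying the batch weights above, on the stated basis (summed amounts equal target values up to rounding of the answer):
  Al2O3: 67.26·0.003000 + 11.02·0.9960 = 11.18 pbw (target 11.18 pbw)
  SrO: 13.54·0.6991 = 9.466 pbw (target 9.465 pbw)
  SiO2: 12.44·0.3305 + 67.26·0.9950 = 71.04 pbw (target 71.04 pbw)
  ZrO2: 12.44·0.6685 = 8.316 pbw (target 8.316 pbw)
Glass-mass bookkeeping: total charge less LOI = 99.99 pbw (summing oxide targets gives 100.0 pbw; the stated basis being 100.0 pbw — deltas are rounding alone).
Whole-batch sum: Σ batch = 104.3 pbw; Σ batch·LOI gives LOI loss = 4.265 pbw; as yield: glass ÷ batch → 95.91%.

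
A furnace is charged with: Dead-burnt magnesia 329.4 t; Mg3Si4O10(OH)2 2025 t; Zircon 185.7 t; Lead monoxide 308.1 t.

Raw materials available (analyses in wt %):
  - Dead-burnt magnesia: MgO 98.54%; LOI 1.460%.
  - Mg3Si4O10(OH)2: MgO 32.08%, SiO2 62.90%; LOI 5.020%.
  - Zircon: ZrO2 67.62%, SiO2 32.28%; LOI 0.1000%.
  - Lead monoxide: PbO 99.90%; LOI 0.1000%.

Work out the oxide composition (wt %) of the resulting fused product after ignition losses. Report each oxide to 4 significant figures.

The whole derivation maintains exact precision at each step — intermediates are shown, with 4-significant-figure rounding, in the printout. A single rounding produces each reported result. Derived quantities, which include glass mass, totals, LOI, the four compositions, yield, are computed at exact precision, precisely as stated by problem or answer, using the weight values at 2741 t of glass.
Per-oxide mass from batch:
  ZrO2: 185.7·0.6762 = 125.6 t
  MgO: 329.4·0.9854 + 2025·0.3208 = 974.2 t
  PbO: 308.1·0.9990 = 307.8 t
  SiO2: 2025·0.6290 + 185.7·0.3228 = 1334 t
LOI: 329.4·0.01460 + 2025·0.05020 + 185.7·0.001000 + 308.1·0.001000 = 107.0 t
Glass = total batch minus LOI = 2848 − 107.0 = 2741 t (consistent with Σ oxide mass)
wt % = 100 × oxide mass / glass mass

Glass mass = 2741 t (batch 2848 − LOI 107.0).
Composition: ZrO2 4.581%, MgO 35.54%, PbO 11.23%, SiO2 48.65%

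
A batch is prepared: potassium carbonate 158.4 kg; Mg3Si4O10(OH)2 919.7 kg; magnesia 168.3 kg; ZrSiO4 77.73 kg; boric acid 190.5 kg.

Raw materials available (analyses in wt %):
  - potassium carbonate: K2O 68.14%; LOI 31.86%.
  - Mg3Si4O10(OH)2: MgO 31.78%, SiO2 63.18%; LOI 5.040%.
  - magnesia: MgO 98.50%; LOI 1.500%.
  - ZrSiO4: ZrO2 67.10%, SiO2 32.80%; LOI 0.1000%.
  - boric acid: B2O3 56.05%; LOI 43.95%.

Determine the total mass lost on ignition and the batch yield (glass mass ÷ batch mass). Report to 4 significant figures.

Values along the way appear rounded to 4 significant digits in the working — full precision is carried at all times — every reported number sees exactly one rounding; all derived quantities, which include five oxide percentages, glass mass, the totals, the yield, ignition loss, are computed in full float precision, as set out in problem or answer, from the weighed amounts per 1331 kg of glass.
Per-material ignition loss:
  potassium carbonate: 158.4 × 0.3186 = 50.47 kg
  Mg3Si4O10(OH)2: 919.7 × 0.05040 = 46.35 kg
  magnesia: 168.3 × 0.01500 = 2.525 kg
  ZrSiO4: 77.73 × 0.001000 = 0.07773 kg
  boric acid: 190.5 × 0.4395 = 83.72 kg
Total LOI = 183.1 kg
Glass = batch − LOI = 1515 − 183.1 = 1331 kg

LOI loss = 183.1 kg; glass = 1331 kg; yield = 87.91%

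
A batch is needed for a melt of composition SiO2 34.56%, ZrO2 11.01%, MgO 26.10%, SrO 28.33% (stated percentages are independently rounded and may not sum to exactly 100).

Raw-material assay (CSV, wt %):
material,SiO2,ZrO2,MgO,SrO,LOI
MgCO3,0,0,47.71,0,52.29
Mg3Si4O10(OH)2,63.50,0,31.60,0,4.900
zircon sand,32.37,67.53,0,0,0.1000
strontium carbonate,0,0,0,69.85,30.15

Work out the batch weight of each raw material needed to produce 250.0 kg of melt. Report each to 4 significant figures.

Full float precision is kept at all times. Mid-chain values are displayed rounded to four significant figures at each printed step — exactly one rounding is applied to each reported figure. Derived quantities are carried from the weighed amounts per 250.0 kg of glass in full precision (LOI, the four compositions, the totals, glass mass, yield), as they appear in either problem or answer.
Oxide mass targets, per 250.0 kg melt:
  SiO2: 34.56% × 250.0 = 86.40 kg
  ZrO2: 11.01% × 250.0 = 27.52 kg
  MgO: 26.10% × 250.0 = 65.25 kg
  SrO: 28.33% × 250.0 = 70.82 kg
A balance pass over the oxides, working from each reported weight, on the stated basis (each sum matches its target mass exact up to rounding of places):
  SiO2: 115.3·0.6350 + 40.76·0.3237 = 86.41 kg (target 86.40 kg)
  ZrO2: 40.76·0.6753 = 27.53 kg (target 27.52 kg)
  MgO: 60.41·0.4771 + 115.3·0.3160 = 65.26 kg (target 65.25 kg)
  SrO: 101.4·0.6985 = 70.83 kg (target 70.82 kg)
Auditing the glass mass value: batch total minus LOI = 250.0 kg (per-oxide target masses sum to 250.0 kg; stated basis 250.0 kg — deltas are rounding alone).
Adding the batch up: Σ batch = 317.9 kg; ignition loss, Σ(batch × LOI) = 67.85 kg; the yield ratio, glass ÷ batch: 78.65%.

Batch per 250.0 kg melt:
  MgCO3: 60.41 kg
  Mg3Si4O10(OH)2: 115.3 kg
  zircon sand: 40.76 kg
  strontium carbonate: 101.4 kg
Total batch = 317.9 kg; LOI loss = 67.85 kg; yield = 78.65%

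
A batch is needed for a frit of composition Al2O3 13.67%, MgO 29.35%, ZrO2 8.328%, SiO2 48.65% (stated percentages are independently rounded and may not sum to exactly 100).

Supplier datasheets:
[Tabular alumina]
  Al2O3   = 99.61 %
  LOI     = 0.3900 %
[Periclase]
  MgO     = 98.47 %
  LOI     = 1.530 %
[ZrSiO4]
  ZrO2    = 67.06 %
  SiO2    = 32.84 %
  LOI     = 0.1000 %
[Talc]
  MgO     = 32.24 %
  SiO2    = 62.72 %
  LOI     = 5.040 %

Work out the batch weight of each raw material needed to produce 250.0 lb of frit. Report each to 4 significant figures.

Batch per 250.0 lb frit:
  Tabular alumina: 34.31 lb
  Periclase: 16.35 lb
  ZrSiO4: 31.05 lb
  Talc: 177.7 lb
Total batch = 259.4 lb; LOI loss = 9.371 lb; yield = 96.39%

Mid-chain values are displayed rounded to four significant digits as written; each numeric step holds full precision from first step to last; exactly one rounding goes into each reported result. All derived quantities (totals, yield, LOI, glass mass, four oxide percentages) are computed from the weighed amounts for 250.0 lb of glass at exact precision, as they appear in the problem or answer text.
Per-oxide target masses for 250.0 lb frit:
  Al2O3: 13.67% × 250.0 = 34.17 lb
  MgO: 29.35% × 250.0 = 73.38 lb
  ZrO2: 8.328% × 250.0 = 20.82 lb
  SiO2: 48.65% × 250.0 = 121.6 lb
Per-oxide balance check on the weights just shown, under the basis named above (delivered sums recover each target inside rounding margins):
  Al2O3: 34.31·0.9961 = 34.18 lb (target 34.17 lb)
  MgO: 16.35·0.9847 + 177.7·0.3224 = 73.39 lb (target 73.38 lb)
  ZrO2: 31.05·0.6706 = 20.82 lb (target 20.82 lb)
  SiO2: 31.05·0.3284 + 177.7·0.6272 = 121.7 lb (target 121.6 lb)
Auditing the glass mass value: batch total minus LOI = 250.0 lb (oxide target masses add up to 250.0 lb; stated basis 250.0 lb — differing by rounding only).
Summing the batch: Σ batch = 259.4 lb; loss to ignition Σ batch·LOI = 9.371 lb; yield: glass divided by total = 96.39%.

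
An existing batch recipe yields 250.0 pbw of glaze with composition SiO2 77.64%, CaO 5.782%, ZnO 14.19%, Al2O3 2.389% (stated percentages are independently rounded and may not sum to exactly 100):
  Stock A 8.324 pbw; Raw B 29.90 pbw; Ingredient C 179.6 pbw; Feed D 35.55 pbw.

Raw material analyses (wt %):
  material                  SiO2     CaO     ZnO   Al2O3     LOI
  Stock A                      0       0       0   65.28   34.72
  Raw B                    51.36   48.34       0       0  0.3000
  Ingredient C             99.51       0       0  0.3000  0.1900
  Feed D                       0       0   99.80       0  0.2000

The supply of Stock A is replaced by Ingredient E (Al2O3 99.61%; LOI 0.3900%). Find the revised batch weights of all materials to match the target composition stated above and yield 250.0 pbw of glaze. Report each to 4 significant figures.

Intermediates are printed, rounded to 4 significant digits, when written out; full precision is carried at every stage. A single rounding completes every reported result — derived quantities are re-derived in exact precision (LOI, four oxide percentages, yield, totals, glass mass) starting from the weights on 250.0 pbw of glass exactly as printed in question or answer.
Target oxide masses per 250.0 pbw glaze:
  SiO2: 77.64% × 250.0 = 194.1 pbw
  CaO: 5.782% × 250.0 = 14.46 pbw
  ZnO: 14.19% × 250.0 = 35.48 pbw
  Al2O3: 2.389% × 250.0 = 5.972 pbw
A balance pass over the oxides, from the weights as reported, at the basis given (summed amounts equal target values up to rounding of the answer):
  SiO2: 29.90·0.5136 + 179.6·0.9951 = 194.1 pbw (target 194.1 pbw)
  CaO: 29.90·0.4834 = 14.45 pbw (target 14.46 pbw)
  ZnO: 35.55·0.9980 = 35.48 pbw (target 35.48 pbw)
  Al2O3: 5.455·0.9961 + 179.6·0.003000 = 5.973 pbw (target 5.972 pbw)
Glass mass check: the batch minus its LOI: 250.0 pbw (the targets, summed, come to 250.0 pbw; with the basis standing at 250.0 pbw — differing by rounding only).
Summing the batch: Σ batch = 250.5 pbw; LOI loss = Σ batch·LOI = 0.5233 pbw; glass ÷ batch gives a yield of 99.79%.

Revised batch per 250.0 pbw glaze:
  Ingredient E: 5.455 pbw
  Raw B: 29.90 pbw
  Ingredient C: 179.6 pbw
  Feed D: 35.55 pbw
Total batch = 250.5 pbw; LOI loss = 0.5233 pbw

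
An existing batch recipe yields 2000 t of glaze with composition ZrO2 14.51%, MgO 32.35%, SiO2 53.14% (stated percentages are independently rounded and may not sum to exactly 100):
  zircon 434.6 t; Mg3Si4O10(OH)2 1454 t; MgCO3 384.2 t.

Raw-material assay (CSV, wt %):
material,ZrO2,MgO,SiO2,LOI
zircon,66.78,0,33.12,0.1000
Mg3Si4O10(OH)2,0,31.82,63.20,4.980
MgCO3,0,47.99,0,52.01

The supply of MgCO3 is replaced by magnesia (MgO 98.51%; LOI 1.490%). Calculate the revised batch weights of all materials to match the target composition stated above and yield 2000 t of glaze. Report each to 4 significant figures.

Revised batch per 2000 t glaze:
  zircon: 434.6 t
  Mg3Si4O10(OH)2: 1454 t
  magnesia: 187.2 t
Total batch = 2076 t; LOI loss = 75.63 t

Full float precision is held from first step to last. In-progress results are printed, with 4-significant-figure rounding, as written — every reported value carries a single rounding — all derived quantities are carried from the weighed amounts at 2000 t of glass at exact precision (three oxide percentages, LOI, the yield, the totals, net glass mass) as given in problem or answer.
Target oxide masses per 2000 t glaze:
  ZrO2: 14.51% × 2000 = 290.2 t
  MgO: 32.35% × 2000 = 647.0 t
  SiO2: 53.14% × 2000 = 1063 t
Mass-balance tally per oxide using the reported weights, against the basis in use (oxide sums agree with the targets modulo rounding of the values):
  ZrO2: 434.6·0.6678 = 290.2 t (target 290.2 t)
  MgO: 1454·0.3182 + 187.2·0.9851 = 647.1 t (target 647.0 t)
  SiO2: 434.6·0.3312 + 1454·0.6320 = 1063 t (target 1063 t)
Glass-mass sanity pass: batch Σ − ignition loss = 2000 t (the targets, summed, come to 2000 t; versus the stated basis of 2000 t — a pure rounding effect).
Whole-batch sum: Σ batch = 2076 t; LOI removed, Σ of batch·LOI: 75.63 t; yield: glass divided by total = 96.36%.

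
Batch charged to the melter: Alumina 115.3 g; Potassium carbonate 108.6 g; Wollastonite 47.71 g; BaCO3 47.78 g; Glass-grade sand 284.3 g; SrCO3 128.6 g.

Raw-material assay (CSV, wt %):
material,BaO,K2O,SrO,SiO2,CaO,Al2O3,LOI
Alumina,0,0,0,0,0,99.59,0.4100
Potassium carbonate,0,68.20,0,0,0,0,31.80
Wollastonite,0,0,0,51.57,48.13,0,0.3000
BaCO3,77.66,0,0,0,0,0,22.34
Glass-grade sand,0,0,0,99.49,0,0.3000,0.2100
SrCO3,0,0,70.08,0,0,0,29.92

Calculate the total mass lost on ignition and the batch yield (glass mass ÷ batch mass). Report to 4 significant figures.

LOI loss = 84.90 g; glass = 647.4 g; yield = 88.41%

In-progress results are displayed, with 4-significant-figure rounding, across the worked steps — the working math holds exact precision from start to finish. Exactly one rounding goes into each reported figure. All derived quantities are carried in full precision (totals, six oxide percentages, LOI, the yield, glass mass) starting from the weights on 647.4 g of glass exactly as shown in question or answer.
Each material's LOI contribution:
  Alumina: 115.3 × 0.004100 = 0.4727 g
  Potassium carbonate: 108.6 × 0.3180 = 34.53 g
  Wollastonite: 47.71 × 0.003000 = 0.1431 g
  BaCO3: 47.78 × 0.2234 = 10.67 g
  Glass-grade sand: 284.3 × 0.002100 = 0.5970 g
  SrCO3: 128.6 × 0.2992 = 38.48 g
Total LOI = 84.90 g
Glass = batch − LOI = 732.3 − 84.90 = 647.4 g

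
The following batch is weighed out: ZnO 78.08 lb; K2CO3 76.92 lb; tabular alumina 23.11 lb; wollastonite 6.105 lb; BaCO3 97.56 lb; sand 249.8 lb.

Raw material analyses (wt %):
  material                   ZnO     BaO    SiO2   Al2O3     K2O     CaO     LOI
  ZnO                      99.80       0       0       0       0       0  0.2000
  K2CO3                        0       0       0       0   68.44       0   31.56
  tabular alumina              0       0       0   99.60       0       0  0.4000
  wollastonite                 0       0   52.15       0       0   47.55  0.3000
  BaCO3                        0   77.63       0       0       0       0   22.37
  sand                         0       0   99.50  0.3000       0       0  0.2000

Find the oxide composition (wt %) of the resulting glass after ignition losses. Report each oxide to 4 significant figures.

Values along the way appear (rounded to 4 significant digits) in the working; every computation maintains full precision from first step to last; a single rounding completes each reported figure. The derived quantities, including the six compositions, yield, LOI, totals, glass mass, are rebuilt using the weight values on 484.7 lb of glass in exact precision as written in either problem or answer.
Oxide-by-oxide delivered mass:
  ZnO: 78.08·0.9980 = 77.92 lb
  BaO: 97.56·0.7763 = 75.74 lb
  SiO2: 6.105·0.5215 + 249.8·0.9950 = 251.7 lb
  Al2O3: 23.11·0.9960 + 249.8·0.003000 = 23.77 lb
  K2O: 76.92·0.6844 = 52.64 lb
  CaO: 6.105·0.4755 = 2.903 lb
LOI: 78.08·0.002000 + 76.92·0.3156 + 23.11·0.004000 + 6.105·0.003000 + 97.56·0.2237 + 249.8·0.002000 = 46.87 lb
Resulting glass, batch − LOI: 531.6 − 46.87 = 484.7 lb (equal to the oxide-mass sum)
oxide / glass × 100 gives the wt %

Glass mass = 484.7 lb (batch 531.6 − LOI 46.87).
Composition: ZnO 16.08%, BaO 15.63%, SiO2 51.94%, Al2O3 4.903%, K2O 10.86%, CaO 0.5989%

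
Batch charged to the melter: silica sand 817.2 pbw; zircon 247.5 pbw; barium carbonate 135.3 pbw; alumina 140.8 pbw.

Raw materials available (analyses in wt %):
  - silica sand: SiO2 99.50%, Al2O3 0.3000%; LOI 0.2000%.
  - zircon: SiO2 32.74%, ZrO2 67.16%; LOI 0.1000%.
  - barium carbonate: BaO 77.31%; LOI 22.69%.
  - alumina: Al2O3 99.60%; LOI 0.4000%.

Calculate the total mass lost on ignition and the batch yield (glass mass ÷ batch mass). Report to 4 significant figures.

Every computation runs at exact precision end to end — in-progress results are shown, rounded to 4 significant digits, alongside each step — each reported figure carries a single rounding. Derived quantities (LOI, four oxide percentages, the totals, glass mass, the yield) are computed at full float precision using the weight values per 1308 pbw of glass, as quoted within either problem or answer.
Loss on ignition, line by line:
  silica sand: 817.2 × 0.002000 = 1.634 pbw
  zircon: 247.5 × 0.001000 = 0.2475 pbw
  barium carbonate: 135.3 × 0.2269 = 30.70 pbw
  alumina: 140.8 × 0.004000 = 0.5632 pbw
Total LOI = 33.14 pbw
Glass = batch − LOI = 1341 − 33.14 = 1308 pbw

LOI loss = 33.14 pbw; glass = 1308 pbw; yield = 97.53%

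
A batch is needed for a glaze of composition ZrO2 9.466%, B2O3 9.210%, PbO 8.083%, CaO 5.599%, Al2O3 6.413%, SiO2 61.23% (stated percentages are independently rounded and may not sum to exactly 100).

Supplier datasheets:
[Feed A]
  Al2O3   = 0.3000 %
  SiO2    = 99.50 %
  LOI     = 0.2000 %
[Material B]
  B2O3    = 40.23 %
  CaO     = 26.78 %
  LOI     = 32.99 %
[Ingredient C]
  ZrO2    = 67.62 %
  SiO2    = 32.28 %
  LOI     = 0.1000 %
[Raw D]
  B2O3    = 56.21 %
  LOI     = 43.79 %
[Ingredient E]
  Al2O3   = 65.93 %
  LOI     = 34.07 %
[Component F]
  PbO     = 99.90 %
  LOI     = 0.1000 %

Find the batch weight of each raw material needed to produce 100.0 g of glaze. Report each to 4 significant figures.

Batch per 100.0 g glaze:
  Feed A: 57.00 g
  Material B: 20.91 g
  Ingredient C: 14.00 g
  Raw D: 1.421 g
  Ingredient E: 9.468 g
  Component F: 8.091 g
Total batch = 110.9 g; LOI loss = 10.88 g; yield = 90.19%

The working math maintains full precision in every operation; working values are shown, rounded to four significant figures, as written. A single rounding finalizes every reported number; derived quantities (glass mass, the yield, six oxide percentages, totals, ignition loss) are carried at full precision from the weighed amounts on 100.0 g of glass as written in the problem or answer text.
Oxide-by-oxide targets in 100.0 g glaze:
  ZrO2: 9.466% × 100.0 = 9.466 g
  B2O3: 9.210% × 100.0 = 9.210 g
  PbO: 8.083% × 100.0 = 8.083 g
  CaO: 5.599% × 100.0 = 5.599 g
  Al2O3: 6.413% × 100.0 = 6.413 g
  SiO2: 61.23% × 100.0 = 61.23 g
Checking each oxide sum from the weights as reported, at the basis given (target by target, the sums agree within answer rounding):
  ZrO2: 14.00·0.6762 = 9.467 g (target 9.466 g)
  B2O3: 20.91·0.4023 + 1.421·0.5621 = 9.211 g (target 9.210 g)
  PbO: 8.091·0.9990 = 8.083 g (target 8.083 g)
  CaO: 20.91·0.2678 = 5.600 g (target 5.599 g)
  Al2O3: 57.00·0.003000 + 9.468·0.6593 = 6.413 g (target 6.413 g)
  SiO2: 57.00·0.9950 + 14.00·0.3228 = 61.23 g (target 61.23 g)
Glass-mass sanity pass: batch Σ − ignition loss = 100.0 g (summing oxide targets gives 100.0 g; basis as stated: 100.0 g — any gap is answer rounding).
Whole-batch sum: Σ batch = 110.9 g; loss to ignition Σ batch·LOI = 10.88 g; yield = glass ÷ total batch = 90.19%.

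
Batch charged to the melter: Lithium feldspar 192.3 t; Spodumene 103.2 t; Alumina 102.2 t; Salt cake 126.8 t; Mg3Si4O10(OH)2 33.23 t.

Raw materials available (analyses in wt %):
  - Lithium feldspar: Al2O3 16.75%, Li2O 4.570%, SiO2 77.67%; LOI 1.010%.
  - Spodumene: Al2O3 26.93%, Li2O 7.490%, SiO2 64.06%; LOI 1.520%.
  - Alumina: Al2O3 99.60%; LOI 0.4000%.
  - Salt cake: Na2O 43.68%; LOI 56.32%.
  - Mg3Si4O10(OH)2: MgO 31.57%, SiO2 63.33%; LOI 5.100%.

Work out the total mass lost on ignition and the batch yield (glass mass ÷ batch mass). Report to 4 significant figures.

Rounding to 4 significant digits applies to each working value as shown; all arithmetic holds exact precision end to end — every reported number receives exactly one rounding — the derived quantities (ignition loss, five oxide percentages, glass mass, the totals, the yield) are rebuilt in full precision from the weighed amounts at 480.7 t of glass, precisely as stated by problem or answer.
Material-by-material LOI:
  Lithium feldspar: 192.3 × 0.01010 = 1.942 t
  Spodumene: 103.2 × 0.01520 = 1.569 t
  Alumina: 102.2 × 0.004000 = 0.4088 t
  Salt cake: 126.8 × 0.5632 = 71.41 t
  Mg3Si4O10(OH)2: 33.23 × 0.05100 = 1.695 t
Total LOI = 77.03 t
Glass = batch − LOI = 557.7 − 77.03 = 480.7 t

LOI loss = 77.03 t; glass = 480.7 t; yield = 86.19%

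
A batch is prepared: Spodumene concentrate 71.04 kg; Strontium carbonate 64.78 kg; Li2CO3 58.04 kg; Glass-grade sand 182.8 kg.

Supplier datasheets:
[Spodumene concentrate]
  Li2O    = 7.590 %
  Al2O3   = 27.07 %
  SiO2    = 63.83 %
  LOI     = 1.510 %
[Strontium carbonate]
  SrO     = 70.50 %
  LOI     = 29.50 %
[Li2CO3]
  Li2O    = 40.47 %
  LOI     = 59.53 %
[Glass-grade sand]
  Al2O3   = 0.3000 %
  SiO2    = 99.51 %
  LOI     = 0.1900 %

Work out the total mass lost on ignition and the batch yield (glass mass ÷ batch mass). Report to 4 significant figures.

Each numeric step runs at full float precision in every operation. The intermediate values are printed (rounded to 4 significant digits) at each printed step; every reported value is rounded only once. The derived quantities are computed in exact precision (four oxide percentages, ignition loss, glass mass, yield, the totals) from the weighed amounts on 321.6 kg of glass exactly as shown in problem or answer.
Each material's LOI contribution:
  Spodumene concentrate: 71.04 × 0.01510 = 1.073 kg
  Strontium carbonate: 64.78 × 0.2950 = 19.11 kg
  Li2CO3: 58.04 × 0.5953 = 34.55 kg
  Glass-grade sand: 182.8 × 0.001900 = 0.3473 kg
Total LOI = 55.08 kg
Glass = batch − LOI = 376.7 − 55.08 = 321.6 kg

LOI loss = 55.08 kg; glass = 321.6 kg; yield = 85.38%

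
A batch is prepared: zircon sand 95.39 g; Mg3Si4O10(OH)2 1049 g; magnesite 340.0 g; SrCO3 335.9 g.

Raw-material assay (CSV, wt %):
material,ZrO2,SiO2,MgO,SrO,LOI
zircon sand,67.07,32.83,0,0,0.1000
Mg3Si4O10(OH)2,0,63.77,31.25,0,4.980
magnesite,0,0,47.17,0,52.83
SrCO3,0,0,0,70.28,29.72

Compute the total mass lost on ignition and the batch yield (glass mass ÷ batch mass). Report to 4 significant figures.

Working values appear (rounded to 4 significant digits) as written — the whole derivation keeps exact precision end to end — exactly one rounding goes into each reported result. All derived quantities (four oxide percentages, the yield, glass mass, totals, LOI) are re-derived from the batch weights for 1489 g of glass in full precision exactly as printed in question or answer.
Material-by-material LOI:
  zircon sand: 95.39 × 0.001000 = 0.09539 g
  Mg3Si4O10(OH)2: 1049 × 0.04980 = 52.24 g
  magnesite: 340.0 × 0.5283 = 179.6 g
  SrCO3: 335.9 × 0.2972 = 99.83 g
Total LOI = 331.8 g
Glass = batch − LOI = 1820 − 331.8 = 1489 g

LOI loss = 331.8 g; glass = 1489 g; yield = 81.77%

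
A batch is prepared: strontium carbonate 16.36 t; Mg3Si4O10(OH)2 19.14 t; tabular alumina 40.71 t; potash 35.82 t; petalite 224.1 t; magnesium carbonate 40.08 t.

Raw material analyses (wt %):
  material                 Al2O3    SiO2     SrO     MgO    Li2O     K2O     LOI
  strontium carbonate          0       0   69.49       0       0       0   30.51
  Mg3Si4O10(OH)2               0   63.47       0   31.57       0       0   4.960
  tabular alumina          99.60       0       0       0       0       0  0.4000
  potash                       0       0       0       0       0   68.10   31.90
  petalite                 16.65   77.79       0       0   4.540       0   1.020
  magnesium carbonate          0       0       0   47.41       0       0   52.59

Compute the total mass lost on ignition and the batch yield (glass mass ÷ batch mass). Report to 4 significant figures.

Intermediates appear rounded to 4 significant digits within the worked lines. The working math runs at exact precision at all times; every reported result is rounded a single time. Derived quantities, which include yield, the totals, LOI, net glass mass, the six compositions, are recomputed in full precision, as written in either problem or answer, starting from the weights for 335.3 t of glass.
Each material's LOI contribution:
  strontium carbonate: 16.36 × 0.3051 = 4.991 t
  Mg3Si4O10(OH)2: 19.14 × 0.04960 = 0.9493 t
  tabular alumina: 40.71 × 0.004000 = 0.1628 t
  potash: 35.82 × 0.3190 = 11.43 t
  petalite: 224.1 × 0.01020 = 2.286 t
  magnesium carbonate: 40.08 × 0.5259 = 21.08 t
Total LOI = 40.89 t
Glass = batch − LOI = 376.2 − 40.89 = 335.3 t

LOI loss = 40.89 t; glass = 335.3 t; yield = 89.13%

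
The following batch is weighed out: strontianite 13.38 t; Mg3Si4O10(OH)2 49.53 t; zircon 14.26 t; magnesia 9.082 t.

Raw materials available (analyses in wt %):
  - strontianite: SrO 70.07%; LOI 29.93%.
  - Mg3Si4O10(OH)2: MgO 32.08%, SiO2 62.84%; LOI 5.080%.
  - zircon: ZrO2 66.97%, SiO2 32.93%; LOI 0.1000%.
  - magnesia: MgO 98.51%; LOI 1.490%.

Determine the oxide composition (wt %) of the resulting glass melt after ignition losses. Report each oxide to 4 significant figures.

Glass mass = 79.58 t (batch 86.25 − LOI 6.670).
Composition: MgO 31.21%, ZrO2 12.00%, SrO 11.78%, SiO2 45.01%

Every computation holds full precision all the way through. The intermediate values are shown, rounded to 4 significant digits, in the working — every reported number is rounded just once; derived quantities, including yield, glass mass, the totals, four oxide percentages, LOI, are rebuilt using the weight values per 79.58 t of glass at full float precision, exactly as printed in either problem or answer.
Oxide masses out of the charge:
  MgO: 49.53·0.3208 + 9.082·0.9851 = 24.84 t
  ZrO2: 14.26·0.6697 = 9.550 t
  SrO: 13.38·0.7007 = 9.375 t
  SiO2: 49.53·0.6284 + 14.26·0.3293 = 35.82 t
LOI: 13.38·0.2993 + 49.53·0.05080 + 14.26·0.001000 + 9.082·0.01490 = 6.670 t
Net of LOI, the glass mass = 86.25 − 6.670 = 79.58 t (= Σ oxide masses)
each oxide over glass, ×100, is wt %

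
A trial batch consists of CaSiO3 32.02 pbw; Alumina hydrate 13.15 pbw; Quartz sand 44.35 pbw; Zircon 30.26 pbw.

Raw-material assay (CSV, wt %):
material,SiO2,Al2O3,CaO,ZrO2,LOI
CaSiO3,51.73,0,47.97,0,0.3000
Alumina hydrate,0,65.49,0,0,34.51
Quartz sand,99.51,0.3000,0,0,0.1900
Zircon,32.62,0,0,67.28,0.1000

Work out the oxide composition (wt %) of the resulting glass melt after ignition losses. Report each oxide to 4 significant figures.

Glass mass = 115.0 pbw (batch 119.8 − LOI 4.749).
Composition: SiO2 61.35%, Al2O3 7.602%, CaO 13.35%, ZrO2 17.70%

Values along the way appear with 4-significant-figure rounding across the worked steps — all internal work maintains full precision from first step to last — every reported value is rounded exactly once; the derived quantities, which include the yield, the four compositions, LOI, net glass mass, the totals, are recomputed at full precision, as set out in either problem or answer, from the batch weights on 115.0 pbw of glass.
Per-oxide mass from batch:
  SiO2: 32.02·0.5173 + 44.35·0.9951 + 30.26·0.3262 = 70.57 pbw
  Al2O3: 13.15·0.6549 + 44.35·0.003000 = 8.745 pbw
  CaO: 32.02·0.4797 = 15.36 pbw
  ZrO2: 30.26·0.6728 = 20.36 pbw
LOI: 32.02·0.003000 + 13.15·0.3451 + 44.35·0.001900 + 30.26·0.001000 = 4.749 pbw
Glass mass = batch − LOI = 119.8 − 4.749 = 115.0 pbw (consistent with Σ oxide mass)
oxide / glass × 100 gives the wt %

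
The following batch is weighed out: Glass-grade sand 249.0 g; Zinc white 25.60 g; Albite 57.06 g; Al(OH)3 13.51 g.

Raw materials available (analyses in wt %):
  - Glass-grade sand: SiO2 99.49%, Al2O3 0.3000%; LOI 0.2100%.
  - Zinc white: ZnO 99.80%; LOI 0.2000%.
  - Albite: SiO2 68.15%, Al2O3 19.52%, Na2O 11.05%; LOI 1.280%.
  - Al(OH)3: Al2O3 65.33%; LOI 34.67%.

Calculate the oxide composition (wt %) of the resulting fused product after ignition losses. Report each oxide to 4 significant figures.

Glass mass = 339.2 g (batch 345.2 − LOI 5.988).
Composition: SiO2 84.50%, Al2O3 6.106%, Na2O 1.859%, ZnO 7.532%

Each numeric step keeps full precision throughout. The intermediate values are printed, with 4-significant-digit rounding, as written; each reported figure carries a single rounding; all derived quantities, which include yield, LOI, glass mass, the four compositions, totals, are recomputed in exact precision, as written in problem or answer, from the weighed amounts on 339.2 g of glass.
Mass of each oxide from the mix:
  SiO2: 249.0·0.9949 + 57.06·0.6815 = 286.6 g
  Al2O3: 249.0·0.003000 + 57.06·0.1952 + 13.51·0.6533 = 20.71 g
  Na2O: 57.06·0.1105 = 6.305 g
  ZnO: 25.60·0.9980 = 25.55 g
LOI: 249.0·0.002100 + 25.60·0.002000 + 57.06·0.01280 + 13.51·0.3467 = 5.988 g
The glass mass, total less LOI, = 345.2 − 5.988 = 339.2 g (the oxide masses sum to this)
wt % = oxide mass / glass mass × 100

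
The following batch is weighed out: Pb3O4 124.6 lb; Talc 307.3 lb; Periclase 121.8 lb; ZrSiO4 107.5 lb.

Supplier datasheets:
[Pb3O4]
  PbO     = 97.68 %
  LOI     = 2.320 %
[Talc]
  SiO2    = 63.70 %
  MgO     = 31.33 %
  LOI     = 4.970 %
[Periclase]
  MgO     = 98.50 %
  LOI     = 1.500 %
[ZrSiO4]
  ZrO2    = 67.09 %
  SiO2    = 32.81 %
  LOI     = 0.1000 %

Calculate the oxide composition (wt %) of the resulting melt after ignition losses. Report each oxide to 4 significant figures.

Glass mass = 641.1 lb (batch 661.2 − LOI 20.10).
Composition: ZrO2 11.25%, SiO2 36.03%, MgO 33.73%, PbO 18.98%

The whole derivation runs at exact precision at each step — mid-chain values are displayed, rounded to 4 significant figures, on the page. Every reported value is rounded just once. Derived quantities (ignition loss, the totals, the yield, the four compositions, net glass mass) are rebuilt in full precision starting from the weights per 641.1 lb of glass, as set out in problem or answer.
Oxide masses out of the charge:
  ZrO2: 107.5·0.6709 = 72.12 lb
  SiO2: 307.3·0.6370 + 107.5·0.3281 = 231.0 lb
  MgO: 307.3·0.3133 + 121.8·0.9850 = 216.3 lb
  PbO: 124.6·0.9768 = 121.7 lb
LOI: 124.6·0.02320 + 307.3·0.04970 + 121.8·0.01500 + 107.5·0.001000 = 20.10 lb
Glass mass = batch − LOI = 661.2 − 20.10 = 641.1 lb (the oxide masses sum to this)
each wt % is 100 × oxide ÷ glass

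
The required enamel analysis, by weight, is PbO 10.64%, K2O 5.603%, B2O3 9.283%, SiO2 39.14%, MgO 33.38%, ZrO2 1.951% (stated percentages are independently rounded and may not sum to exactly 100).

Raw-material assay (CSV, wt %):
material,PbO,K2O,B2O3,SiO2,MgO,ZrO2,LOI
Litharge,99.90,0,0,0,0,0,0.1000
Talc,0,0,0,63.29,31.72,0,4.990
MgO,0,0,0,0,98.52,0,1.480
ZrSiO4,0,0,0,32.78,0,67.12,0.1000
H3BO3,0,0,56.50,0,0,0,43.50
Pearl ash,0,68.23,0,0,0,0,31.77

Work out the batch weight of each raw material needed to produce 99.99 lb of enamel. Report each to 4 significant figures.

In-progress results are displayed, rounded to four significant digits, when written out; all arithmetic holds exact precision from first step to last. Each reported value takes just one rounding — derived quantities are recomputed in full precision (the six compositions, ignition loss, yield, glass mass, totals) from the weighed amounts per 99.99 lb of glass, as set out in the problem or answer text.
Oxide-by-oxide targets in 99.99 lb enamel:
  PbO: 10.64% × 99.99 = 10.64 lb
  K2O: 5.603% × 99.99 = 5.602 lb
  B2O3: 9.283% × 99.99 = 9.282 lb
  SiO2: 39.14% × 99.99 = 39.14 lb
  MgO: 33.38% × 99.99 = 33.38 lb
  ZrO2: 1.951% × 99.99 = 1.951 lb
Verifying the oxide balance applying the batch weights above, per the basis as stated (delivered sums recover each target once rounding is allowed for):
  PbO: 10.65·0.9990 = 10.64 lb (target 10.64 lb)
  K2O: 8.211·0.6823 = 5.602 lb (target 5.602 lb)
  B2O3: 16.43·0.5650 = 9.283 lb (target 9.282 lb)
  SiO2: 60.33·0.6329 + 2.906·0.3278 = 39.14 lb (target 39.14 lb)
  MgO: 60.33·0.3172 + 14.45·0.9852 = 33.37 lb (target 33.38 lb)
  ZrO2: 2.906·0.6712 = 1.951 lb (target 1.951 lb)
Consistency of the glass mass: the batch minus its LOI: 99.98 lb (targets for the oxides total 99.99 lb; basis as stated: 99.99 lb — gaps are rounding artifacts).
Adding the batch up: Σ batch = 113.0 lb; LOI removed, Σ of batch·LOI: 12.99 lb; yield, glass over the total, = 88.50%.

Batch per 99.99 lb enamel:
  Litharge: 10.65 lb
  Talc: 60.33 lb
  MgO: 14.45 lb
  ZrSiO4: 2.906 lb
  H3BO3: 16.43 lb
  Pearl ash: 8.211 lb
Total batch = 113.0 lb; LOI loss = 12.99 lb; yield = 88.50%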